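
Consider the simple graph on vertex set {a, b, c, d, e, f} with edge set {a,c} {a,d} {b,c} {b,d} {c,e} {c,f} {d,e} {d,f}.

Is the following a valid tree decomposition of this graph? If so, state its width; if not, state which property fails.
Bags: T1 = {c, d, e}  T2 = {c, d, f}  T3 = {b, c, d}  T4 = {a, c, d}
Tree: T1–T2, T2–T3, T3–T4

Yes; width 2.

Vertex coverage: the bags together contain {a, b, c, d, e, f}, the full vertex set. Edge coverage: each edge of G has both endpoints in at least one bag. Running intersection: for every vertex, the bags containing it form a connected subtree. All three properties hold, so this is a valid tree decomposition of width max|bag| − 1 = 2, and hence tw(G) ≤ 2.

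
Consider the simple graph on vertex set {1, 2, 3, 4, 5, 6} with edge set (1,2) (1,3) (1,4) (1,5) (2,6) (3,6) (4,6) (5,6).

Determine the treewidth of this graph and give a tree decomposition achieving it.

Treewidth 2.
One such decomposition:
Bags: B1 = {1, 5, 6}  B2 = {1, 2, 6}  B3 = {1, 3, 6}  B4 = {1, 4, 6}
Tree: B1–B2, B2–B3, B3–B4

Each bag holds 3 vertices, so the decomposition has width 2, which upper-bounds the treewidth. For the lower bound, G contains the cycle 6–5–1–2–6, so G is not a forest; only forests have treewidth ≤ 1, hence tw(G) ≥ 2. Combining the bounds, tw(G) = 2.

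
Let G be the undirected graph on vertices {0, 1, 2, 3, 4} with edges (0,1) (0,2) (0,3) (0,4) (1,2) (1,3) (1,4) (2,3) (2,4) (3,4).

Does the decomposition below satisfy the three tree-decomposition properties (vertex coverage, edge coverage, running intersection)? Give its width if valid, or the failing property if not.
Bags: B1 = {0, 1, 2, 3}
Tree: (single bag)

A tree decomposition must satisfy three properties: every vertex lies in some bag; for every edge, both endpoints lie together in some bag; and for every vertex, the bags containing it form a connected subtree. Here vertex 4 appears in no bag, so the decomposition is invalid.

No — vertex 4 appears in no bag.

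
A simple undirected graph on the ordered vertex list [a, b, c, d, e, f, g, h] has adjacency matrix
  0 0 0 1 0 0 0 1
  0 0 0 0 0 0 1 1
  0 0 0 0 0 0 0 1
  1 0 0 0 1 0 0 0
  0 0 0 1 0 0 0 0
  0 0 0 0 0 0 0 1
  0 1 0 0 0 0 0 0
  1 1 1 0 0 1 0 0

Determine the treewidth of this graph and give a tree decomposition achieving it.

Treewidth 1.
One optimal decomposition is:
Bags: B1 = {a, h}  B2 = {a, d}  B3 = {b, h}  B4 = {f, h}  B5 = {c, h}  B6 = {b, g}  B7 = {d, e}
Tree: B1–B2, B1–B3, B1–B4, B4–B5, B3–B6, B2–B7

Each bag holds 2 vertices, so the decomposition has width 1, which upper-bounds the treewidth. Any graph with an edge has treewidth ≥ 1, and G has the edge a–h. The upper and lower bounds meet at 1, so that is the treewidth.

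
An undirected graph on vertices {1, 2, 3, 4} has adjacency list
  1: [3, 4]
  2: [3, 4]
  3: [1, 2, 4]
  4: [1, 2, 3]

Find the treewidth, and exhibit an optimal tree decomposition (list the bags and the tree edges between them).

Every bag has size at most 3, so the width is 3 − 1 = 2 and tw(G) ≤ 2. For the lower bound, the 3 vertices {1, 3, 4} are pairwise adjacent, and any tree decomposition puts a clique entirely inside one bag — forcing width ≥ 2. Combining the bounds, tw(G) = 2.

Treewidth 2.
One such decomposition:
Bags: B1 = {1, 3, 4}  B2 = {2, 3, 4}
Tree: B1–B2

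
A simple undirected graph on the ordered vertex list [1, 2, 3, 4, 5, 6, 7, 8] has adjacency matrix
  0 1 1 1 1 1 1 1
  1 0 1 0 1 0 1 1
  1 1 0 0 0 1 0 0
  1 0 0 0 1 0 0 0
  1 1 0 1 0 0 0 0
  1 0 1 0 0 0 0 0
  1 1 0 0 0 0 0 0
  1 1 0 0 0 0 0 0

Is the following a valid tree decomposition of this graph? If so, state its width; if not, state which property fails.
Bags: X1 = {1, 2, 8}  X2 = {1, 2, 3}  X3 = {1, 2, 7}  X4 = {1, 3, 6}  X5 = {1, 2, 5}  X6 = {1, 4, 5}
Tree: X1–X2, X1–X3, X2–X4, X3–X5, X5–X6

Every vertex of G appears in some bag (union = {1, 2, 3, 4, 5, 6, 7, 8}); every edge is covered by a bag; and for each vertex v the set of bags containing v is connected in the bag tree. The decomposition is therefore valid. The largest bag has 3 vertices, so the width is 2.

Yes; width 2.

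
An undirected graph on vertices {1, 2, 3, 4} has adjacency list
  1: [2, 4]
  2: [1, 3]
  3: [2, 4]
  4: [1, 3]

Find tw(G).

2

A width-2 tree decomposition is:
Bags: B1 = {1, 2, 4}  B2 = {2, 3, 4}
Tree: B1–B2
The largest bag has 3 vertices, giving width 2; this decomposition certifies tw(G) ≤ 2. Since 4–1–2–3–4 is a cycle in G, G is not acyclic. Forests are exactly the graphs of treewidth ≤ 1, so tw(G) ≥ 2. The upper and lower bounds meet at 2, so that is the treewidth.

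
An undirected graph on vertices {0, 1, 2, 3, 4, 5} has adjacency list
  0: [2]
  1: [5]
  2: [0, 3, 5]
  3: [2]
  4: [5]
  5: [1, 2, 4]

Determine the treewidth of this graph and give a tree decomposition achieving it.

Treewidth 1.
One optimal decomposition is:
Bags: B1 = {2, 5}  B2 = {0, 2}  B3 = {2, 3}  B4 = {1, 5}  B5 = {4, 5}
Tree: B1–B2, B2–B3, B1–B4, B4–B5

Every bag has size at most 2, so the width is 2 − 1 = 1 and tw(G) ≤ 1. Any graph with an edge has treewidth ≥ 1, and G has the edge 2–5. Combining the bounds, tw(G) = 1.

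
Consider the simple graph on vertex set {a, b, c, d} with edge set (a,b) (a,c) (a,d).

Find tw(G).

1

A width-1 tree decomposition is:
Bags: B1 = {a, b}  B2 = {a, c}  B3 = {a, d}
Tree: B1–B2, B2–B3
Every bag has size at most 2, so the width is 2 − 1 = 1 and tw(G) ≤ 1. G has an edge, so its treewidth is at least 1. Therefore the treewidth is 1.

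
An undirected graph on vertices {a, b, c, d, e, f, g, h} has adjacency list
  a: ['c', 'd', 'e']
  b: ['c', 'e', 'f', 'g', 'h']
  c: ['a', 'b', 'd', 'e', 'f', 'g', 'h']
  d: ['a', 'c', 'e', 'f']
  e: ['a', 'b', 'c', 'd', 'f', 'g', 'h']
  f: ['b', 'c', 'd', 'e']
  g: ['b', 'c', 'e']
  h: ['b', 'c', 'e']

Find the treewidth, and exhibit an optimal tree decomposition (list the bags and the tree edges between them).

Each bag holds 4 vertices, so the decomposition has width 3, which upper-bounds the treewidth. Conversely, {a, c, d, e} is a clique of size 4, and the vertices of any clique must share a bag in every tree decomposition; so some bag has ≥ 4 vertices and tw(G) ≥ 3. The upper and lower bounds meet at 3, so that is the treewidth.

Treewidth 3.
One optimal decomposition is:
Bags: B1 = {c, d, e, f}  B2 = {b, c, e, f}  B3 = {a, c, d, e}  B4 = {b, c, e, h}  B5 = {b, c, e, g}
Tree: B1–B2, B1–B3, B2–B4, B4–B5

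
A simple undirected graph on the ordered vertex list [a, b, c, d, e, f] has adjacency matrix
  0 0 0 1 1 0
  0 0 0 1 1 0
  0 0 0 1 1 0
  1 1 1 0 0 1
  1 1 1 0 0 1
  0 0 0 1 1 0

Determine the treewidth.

2

A width-2 tree decomposition is:
Bags: B1 = {b, d, e}  B2 = {a, d, e}  B3 = {d, e, f}  B4 = {c, d, e}
Tree: B1–B2, B2–B3, B3–B4
The largest bag has 3 vertices, giving width 2; this decomposition certifies tw(G) ≤ 2. Since d–b–e–a–d is a cycle in G, G is not acyclic. Forests are exactly the graphs of treewidth ≤ 1, so tw(G) ≥ 2. Combining the bounds, tw(G) = 2.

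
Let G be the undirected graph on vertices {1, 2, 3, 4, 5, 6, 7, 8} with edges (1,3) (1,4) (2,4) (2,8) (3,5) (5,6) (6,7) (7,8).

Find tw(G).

2

A width-2 tree decomposition is:
Bags: B1 = {1, 3, 5}  B2 = {1, 5, 6}  B3 = {1, 6, 7}  B4 = {1, 7, 8}  B5 = {1, 2, 8}  B6 = {1, 2, 4}
Tree: B1–B2, B2–B3, B3–B4, B4–B5, B5–B6
Each bag holds 3 vertices, so the decomposition has width 2, which upper-bounds the treewidth. For the lower bound, G contains the cycle 1–3–5–6–7–8–2–4–1, so G is not a forest; only forests have treewidth ≤ 1, hence tw(G) ≥ 2. Hence tw(G) = 2 exactly.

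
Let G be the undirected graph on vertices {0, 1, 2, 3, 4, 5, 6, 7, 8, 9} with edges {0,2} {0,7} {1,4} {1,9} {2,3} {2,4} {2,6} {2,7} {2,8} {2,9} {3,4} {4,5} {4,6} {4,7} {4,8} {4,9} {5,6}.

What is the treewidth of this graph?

A width-2 tree decomposition is:
Bags: B1 = {2, 4, 7}  B2 = {0, 2, 7}  B3 = {2, 3, 4}  B4 = {2, 4, 9}  B5 = {2, 4, 6}  B6 = {1, 4, 9}  B7 = {4, 5, 6}  B8 = {2, 4, 8}
Tree: B1–B2, B1–B3, B3–B4, B1–B5, B4–B6, B5–B7, B1–B8
Each bag holds 3 vertices, so the decomposition has width 2, which upper-bounds the treewidth. On the other hand G contains the 3-clique {0, 2, 7}. A clique must lie in a single bag of any decomposition, so no decomposition can have width below 2. Hence tw(G) = 2 exactly.

2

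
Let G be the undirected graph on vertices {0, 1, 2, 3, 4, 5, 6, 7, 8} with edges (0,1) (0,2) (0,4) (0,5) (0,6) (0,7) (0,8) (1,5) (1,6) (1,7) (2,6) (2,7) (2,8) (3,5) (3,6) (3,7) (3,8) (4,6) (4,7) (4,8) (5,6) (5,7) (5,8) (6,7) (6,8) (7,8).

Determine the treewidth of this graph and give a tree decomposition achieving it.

Treewidth 4.
One such decomposition:
Bags: B1 = {3, 5, 6, 7, 8}  B2 = {0, 5, 6, 7, 8}  B3 = {0, 4, 6, 7, 8}  B4 = {0, 1, 5, 6, 7}  B5 = {0, 2, 6, 7, 8}
Tree: B1–B2, B2–B3, B2–B4, B2–B5

Every bag has size at most 5, so the width is 5 − 1 = 4 and tw(G) ≤ 4. For the lower bound, the 5 vertices {0, 2, 6, 7, 8} are pairwise adjacent, and any tree decomposition puts a clique entirely inside one bag — forcing width ≥ 4. Hence tw(G) = 4 exactly.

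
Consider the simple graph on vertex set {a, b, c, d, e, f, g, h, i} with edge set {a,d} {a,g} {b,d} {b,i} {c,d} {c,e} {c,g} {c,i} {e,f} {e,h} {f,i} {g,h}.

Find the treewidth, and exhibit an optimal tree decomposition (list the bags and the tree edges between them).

The largest bag has 4 vertices, giving width 3; this decomposition certifies tw(G) ≤ 3. For the lower bound: the 4 vertex sets {a,b,d}, {g}, {c}, {e,f,h,i} are disjoint, each induces a connected subgraph, and every pair is joined by at least one edge of G. Contracting each set to a single vertex therefore yields K_{4} as a minor, and since treewidth is minor-monotone, tw(G) ≥ tw(K_{4}) = 3. Combining the bounds, tw(G) = 3.

Treewidth 3.
Bags: B1 = {a, b, d, g}  B2 = {b, c, d, g}  B3 = {b, c, g, i}  B4 = {c, g, h, i}  B5 = {c, e, h, i}  B6 = {e, f, h, i}
Tree: B1–B2, B2–B3, B3–B4, B4–B5, B5–B6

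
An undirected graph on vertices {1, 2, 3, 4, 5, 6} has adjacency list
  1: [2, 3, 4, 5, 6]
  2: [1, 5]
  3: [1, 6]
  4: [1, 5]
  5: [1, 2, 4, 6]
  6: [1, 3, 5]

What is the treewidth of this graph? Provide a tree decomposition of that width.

The largest bag has 3 vertices, giving width 2; this decomposition certifies tw(G) ≤ 2. Conversely, {1, 3, 6} is a clique of size 3, and the vertices of any clique must share a bag in every tree decomposition; so some bag has ≥ 3 vertices and tw(G) ≥ 2. Combining the bounds, tw(G) = 2.

Treewidth 2.
One optimal decomposition is:
Bags: B1 = {1, 4, 5}  B2 = {1, 5, 6}  B3 = {1, 2, 5}  B4 = {1, 3, 6}
Tree: B1–B2, B1–B3, B2–B4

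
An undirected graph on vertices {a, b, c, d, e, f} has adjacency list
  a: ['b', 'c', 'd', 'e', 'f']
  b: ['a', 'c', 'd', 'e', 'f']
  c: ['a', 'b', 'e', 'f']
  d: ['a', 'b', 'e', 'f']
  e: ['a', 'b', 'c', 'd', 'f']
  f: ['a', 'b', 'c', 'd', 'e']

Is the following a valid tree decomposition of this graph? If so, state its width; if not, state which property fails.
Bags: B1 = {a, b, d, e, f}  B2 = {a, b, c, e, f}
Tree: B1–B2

Vertex coverage: the bags together contain {a, b, c, d, e, f}, the full vertex set. Edge coverage: each edge of G has both endpoints in at least one bag. Running intersection: for every vertex, the bags containing it form a connected subtree. All three properties hold, so this is a valid tree decomposition of width max|bag| − 1 = 4, and hence tw(G) ≤ 4.

Yes; width 4.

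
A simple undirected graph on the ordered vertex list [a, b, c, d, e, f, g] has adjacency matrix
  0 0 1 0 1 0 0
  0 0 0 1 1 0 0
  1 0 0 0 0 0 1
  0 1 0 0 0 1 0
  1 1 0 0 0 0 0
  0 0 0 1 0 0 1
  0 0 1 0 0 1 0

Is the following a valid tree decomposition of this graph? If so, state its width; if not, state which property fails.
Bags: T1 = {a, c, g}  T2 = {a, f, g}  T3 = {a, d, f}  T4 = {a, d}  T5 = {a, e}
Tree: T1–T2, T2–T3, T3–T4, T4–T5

A tree decomposition must satisfy three properties: every vertex lies in some bag; for every edge, both endpoints lie together in some bag; and for every vertex, the bags containing it form a connected subtree. Here vertex b appears in no bag, so the decomposition is invalid.

No — vertex b appears in no bag.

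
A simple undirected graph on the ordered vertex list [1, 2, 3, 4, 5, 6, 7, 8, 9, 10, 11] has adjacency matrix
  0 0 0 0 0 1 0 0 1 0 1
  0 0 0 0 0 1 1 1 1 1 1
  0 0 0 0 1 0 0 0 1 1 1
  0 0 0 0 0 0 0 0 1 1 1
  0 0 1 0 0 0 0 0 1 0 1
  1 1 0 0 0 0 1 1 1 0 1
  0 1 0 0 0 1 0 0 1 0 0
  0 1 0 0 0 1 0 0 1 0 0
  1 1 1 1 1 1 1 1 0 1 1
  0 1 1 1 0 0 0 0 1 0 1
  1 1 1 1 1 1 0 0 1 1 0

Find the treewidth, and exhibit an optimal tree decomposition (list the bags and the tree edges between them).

The largest bag has 4 vertices, giving width 3; this decomposition certifies tw(G) ≤ 3. On the other hand G contains the 4-clique {2, 6, 8, 9}. A clique must lie in a single bag of any decomposition, so no decomposition can have width below 3. Hence tw(G) = 3 exactly.

Treewidth 3.
One optimal decomposition is:
Bags: B1 = {2, 6, 9, 11}  B2 = {2, 9, 10, 11}  B3 = {3, 9, 10, 11}  B4 = {4, 9, 10, 11}  B5 = {2, 6, 8, 9}  B6 = {3, 5, 9, 11}  B7 = {2, 6, 7, 9}  B8 = {1, 6, 9, 11}
Tree: B1–B2, B2–B3, B2–B4, B1–B5, B3–B6, B5–B7, B1–B8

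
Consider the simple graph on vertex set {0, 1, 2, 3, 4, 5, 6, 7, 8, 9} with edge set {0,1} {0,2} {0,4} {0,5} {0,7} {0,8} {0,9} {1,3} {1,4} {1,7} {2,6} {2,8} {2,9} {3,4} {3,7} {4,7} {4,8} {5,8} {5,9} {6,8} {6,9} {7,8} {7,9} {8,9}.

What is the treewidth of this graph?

A width-3 tree decomposition is:
Bags: B1 = {0, 2, 8, 9}  B2 = {0, 5, 8, 9}  B3 = {0, 7, 8, 9}  B4 = {2, 6, 8, 9}  B5 = {0, 4, 7, 8}  B6 = {0, 1, 4, 7}  B7 = {1, 3, 4, 7}
Tree: B1–B2, B2–B3, B1–B4, B3–B5, B5–B6, B6–B7
Every bag has size at most 4, so the width is 4 − 1 = 3 and tw(G) ≤ 3. Conversely, {0, 2, 8, 9} is a clique of size 4, and the vertices of any clique must share a bag in every tree decomposition; so some bag has ≥ 4 vertices and tw(G) ≥ 3. The upper and lower bounds meet at 3, so that is the treewidth.

3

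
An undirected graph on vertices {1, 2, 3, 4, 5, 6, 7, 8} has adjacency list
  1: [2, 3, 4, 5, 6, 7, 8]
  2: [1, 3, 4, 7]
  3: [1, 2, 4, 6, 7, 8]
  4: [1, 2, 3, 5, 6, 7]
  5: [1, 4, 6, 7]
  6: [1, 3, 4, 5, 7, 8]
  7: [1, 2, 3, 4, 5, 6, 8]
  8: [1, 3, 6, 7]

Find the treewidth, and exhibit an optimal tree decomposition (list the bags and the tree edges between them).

Treewidth 4.
Bags: B1 = {1, 4, 5, 6, 7}  B2 = {1, 3, 4, 6, 7}  B3 = {1, 2, 3, 4, 7}  B4 = {1, 3, 6, 7, 8}
Tree: B1–B2, B2–B3, B2–B4

Every bag has size at most 5, so the width is 5 − 1 = 4 and tw(G) ≤ 4. Conversely, {1, 3, 6, 7, 8} is a clique of size 5, and the vertices of any clique must share a bag in every tree decomposition; so some bag has ≥ 5 vertices and tw(G) ≥ 4. Hence tw(G) = 4 exactly.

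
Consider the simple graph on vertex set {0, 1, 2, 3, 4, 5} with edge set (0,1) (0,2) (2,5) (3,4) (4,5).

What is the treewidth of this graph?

A width-1 tree decomposition is:
Bags: B1 = {0, 1}  B2 = {0, 2}  B3 = {2, 5}  B4 = {4, 5}  B5 = {3, 4}
Tree: B1–B2, B2–B3, B3–B4, B4–B5
Every bag has size at most 2, so the width is 2 − 1 = 1 and tw(G) ≤ 1. Since G has at least one edge (e.g. 1–0), it is not an edgeless graph, so tw(G) ≥ 1. Hence tw(G) = 1 exactly.

1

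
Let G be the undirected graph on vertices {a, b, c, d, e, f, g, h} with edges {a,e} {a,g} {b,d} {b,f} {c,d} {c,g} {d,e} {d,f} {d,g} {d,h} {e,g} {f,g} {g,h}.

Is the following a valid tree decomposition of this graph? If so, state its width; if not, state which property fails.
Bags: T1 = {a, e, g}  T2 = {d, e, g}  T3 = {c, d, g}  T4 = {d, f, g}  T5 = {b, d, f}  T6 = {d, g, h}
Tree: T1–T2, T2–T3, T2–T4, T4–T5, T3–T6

Checking the three conditions: (i) the bags cover all of {a, b, c, d, e, f, g, h}; (ii) for each edge, some bag contains both endpoints; (iii) the bags containing any fixed vertex form a subtree. All hold, so the decomposition is valid with width 3 − 1 = 2.

Yes; width 2.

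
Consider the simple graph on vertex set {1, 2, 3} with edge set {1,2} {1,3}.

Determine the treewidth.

1

A width-1 tree decomposition is:
Bags: B1 = {1, 3}  B2 = {1, 2}
Tree: B1–B2
Each bag holds 2 vertices, so the decomposition has width 1, which upper-bounds the treewidth. G has an edge, so its treewidth is at least 1. Therefore the treewidth is 1.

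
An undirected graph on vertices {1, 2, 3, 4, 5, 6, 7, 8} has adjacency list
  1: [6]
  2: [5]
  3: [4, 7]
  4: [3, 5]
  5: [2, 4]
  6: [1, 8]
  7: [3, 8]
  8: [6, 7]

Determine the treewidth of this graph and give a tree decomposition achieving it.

Every bag has size at most 2, so the width is 2 − 1 = 1 and tw(G) ≤ 1. Any graph with an edge has treewidth ≥ 1, and G has the edge 2–5. Hence tw(G) = 1 exactly.

Treewidth 1.
Bags: B1 = {2, 5}  B2 = {4, 5}  B3 = {3, 4}  B4 = {3, 7}  B5 = {7, 8}  B6 = {6, 8}  B7 = {1, 6}
Tree: B1–B2, B2–B3, B3–B4, B4–B5, B5–B6, B6–B7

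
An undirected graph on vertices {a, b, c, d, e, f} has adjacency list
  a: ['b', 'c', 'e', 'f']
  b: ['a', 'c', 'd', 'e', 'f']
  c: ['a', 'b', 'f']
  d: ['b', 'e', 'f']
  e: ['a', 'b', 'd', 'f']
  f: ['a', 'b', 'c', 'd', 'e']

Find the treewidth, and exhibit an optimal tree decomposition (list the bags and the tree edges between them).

Each bag holds 4 vertices, so the decomposition has width 3, which upper-bounds the treewidth. Conversely, {b, d, e, f} is a clique of size 4, and the vertices of any clique must share a bag in every tree decomposition; so some bag has ≥ 4 vertices and tw(G) ≥ 3. The upper and lower bounds meet at 3, so that is the treewidth.

Treewidth 3.
Bags: B1 = {a, b, e, f}  B2 = {b, d, e, f}  B3 = {a, b, c, f}
Tree: B1–B2, B1–B3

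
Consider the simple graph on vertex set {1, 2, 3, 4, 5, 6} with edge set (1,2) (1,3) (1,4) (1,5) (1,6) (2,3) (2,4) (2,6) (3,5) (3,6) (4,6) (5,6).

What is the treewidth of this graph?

3

A width-3 tree decomposition is:
Bags: B1 = {1, 2, 3, 6}  B2 = {1, 3, 5, 6}  B3 = {1, 2, 4, 6}
Tree: B1–B2, B1–B3
Every bag has size at most 4, so the width is 4 − 1 = 3 and tw(G) ≤ 3. On the other hand G contains the 4-clique {1, 2, 3, 6}. A clique must lie in a single bag of any decomposition, so no decomposition can have width below 3. The upper and lower bounds meet at 3, so that is the treewidth.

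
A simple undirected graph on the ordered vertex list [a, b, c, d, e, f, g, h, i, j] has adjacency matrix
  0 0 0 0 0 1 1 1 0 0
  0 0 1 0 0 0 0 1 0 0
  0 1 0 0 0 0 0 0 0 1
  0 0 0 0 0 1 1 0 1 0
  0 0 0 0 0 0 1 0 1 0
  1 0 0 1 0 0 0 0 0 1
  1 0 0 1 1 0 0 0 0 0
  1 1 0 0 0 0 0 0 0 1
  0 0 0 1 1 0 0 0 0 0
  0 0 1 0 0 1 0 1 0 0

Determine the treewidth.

2

A width-2 tree decomposition is:
Bags: B1 = {b, c, j}  B2 = {b, h, j}  B3 = {f, h, j}  B4 = {a, f, h}  B5 = {a, d, f}  B6 = {a, d, g}  B7 = {d, g, i}  B8 = {e, g, i}
Tree: B1–B2, B2–B3, B3–B4, B4–B5, B5–B6, B6–B7, B7–B8
Every bag has size at most 3, so the width is 3 − 1 = 2 and tw(G) ≤ 2. Since c–b–h–j–c is a cycle in G, G is not acyclic. Forests are exactly the graphs of treewidth ≤ 1, so tw(G) ≥ 2. Therefore the treewidth is 2.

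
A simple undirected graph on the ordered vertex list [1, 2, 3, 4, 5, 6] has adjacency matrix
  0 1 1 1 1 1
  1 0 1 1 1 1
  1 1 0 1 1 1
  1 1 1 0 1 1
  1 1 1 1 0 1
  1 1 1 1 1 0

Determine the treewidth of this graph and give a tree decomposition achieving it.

With just one bag of size 6, the width is 6 − 1 = 5, so tw(G) ≤ 5. Conversely, {1, 2, 3, 4, 5, 6} is a clique of size 6, and the vertices of any clique must share a bag in every tree decomposition; so some bag has ≥ 6 vertices and tw(G) ≥ 5. Combining the bounds, tw(G) = 5.

Treewidth 5.
One optimal decomposition is:
Bags: B1 = {1, 2, 3, 4, 5, 6}
Tree: (single bag)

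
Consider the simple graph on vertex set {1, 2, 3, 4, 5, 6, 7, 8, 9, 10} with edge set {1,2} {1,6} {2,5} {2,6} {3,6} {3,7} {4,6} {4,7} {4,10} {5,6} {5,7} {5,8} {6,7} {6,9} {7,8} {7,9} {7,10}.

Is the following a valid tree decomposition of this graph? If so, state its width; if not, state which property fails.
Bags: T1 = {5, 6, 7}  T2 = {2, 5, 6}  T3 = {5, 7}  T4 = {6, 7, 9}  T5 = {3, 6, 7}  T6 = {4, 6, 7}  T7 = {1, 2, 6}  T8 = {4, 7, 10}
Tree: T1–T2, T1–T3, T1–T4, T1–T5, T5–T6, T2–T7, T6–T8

No — vertex 8 appears in no bag.

A tree decomposition must satisfy three properties: every vertex lies in some bag; for every edge, both endpoints lie together in some bag; and for every vertex, the bags containing it form a connected subtree. Here vertex 8 appears in no bag, so the decomposition is invalid.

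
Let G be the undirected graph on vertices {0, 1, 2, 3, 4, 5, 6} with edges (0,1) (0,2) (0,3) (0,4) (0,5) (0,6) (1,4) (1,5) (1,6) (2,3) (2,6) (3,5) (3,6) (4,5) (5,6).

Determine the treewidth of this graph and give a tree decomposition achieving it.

Treewidth 3.
Bags: B1 = {0, 1, 5, 6}  B2 = {0, 1, 4, 5}  B3 = {0, 3, 5, 6}  B4 = {0, 2, 3, 6}
Tree: B1–B2, B1–B3, B3–B4

Every bag has size at most 4, so the width is 4 − 1 = 3 and tw(G) ≤ 3. Conversely, {0, 2, 3, 6} is a clique of size 4, and the vertices of any clique must share a bag in every tree decomposition; so some bag has ≥ 4 vertices and tw(G) ≥ 3. The upper and lower bounds meet at 3, so that is the treewidth.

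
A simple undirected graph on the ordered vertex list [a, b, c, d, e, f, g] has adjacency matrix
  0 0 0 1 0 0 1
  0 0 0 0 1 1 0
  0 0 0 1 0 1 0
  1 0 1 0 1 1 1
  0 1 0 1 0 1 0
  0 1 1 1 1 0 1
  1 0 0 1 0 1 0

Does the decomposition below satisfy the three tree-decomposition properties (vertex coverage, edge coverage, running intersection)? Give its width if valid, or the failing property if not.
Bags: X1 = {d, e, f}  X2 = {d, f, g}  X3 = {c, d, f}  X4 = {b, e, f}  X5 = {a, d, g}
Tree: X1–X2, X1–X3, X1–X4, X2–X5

Vertex coverage: the bags together contain {a, b, c, d, e, f, g}, the full vertex set. Edge coverage: each edge of G has both endpoints in at least one bag. Running intersection: for every vertex, the bags containing it form a connected subtree. All three properties hold, so this is a valid tree decomposition of width max|bag| − 1 = 2, and hence tw(G) ≤ 2.

Yes; width 2.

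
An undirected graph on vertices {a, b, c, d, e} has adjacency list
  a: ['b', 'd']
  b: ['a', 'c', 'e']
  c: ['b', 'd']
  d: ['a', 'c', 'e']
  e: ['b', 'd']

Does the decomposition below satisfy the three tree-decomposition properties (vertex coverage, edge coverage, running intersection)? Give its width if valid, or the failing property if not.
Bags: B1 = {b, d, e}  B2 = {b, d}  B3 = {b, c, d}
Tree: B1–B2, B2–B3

A tree decomposition must satisfy three properties: every vertex lies in some bag; for every edge, both endpoints lie together in some bag; and for every vertex, the bags containing it form a connected subtree. Here vertex a appears in no bag, so the decomposition is invalid.

No — vertex a appears in no bag.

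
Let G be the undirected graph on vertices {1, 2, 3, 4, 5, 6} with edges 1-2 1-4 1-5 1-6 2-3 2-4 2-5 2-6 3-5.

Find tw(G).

A width-2 tree decomposition is:
Bags: B1 = {1, 2, 6}  B2 = {1, 2, 5}  B3 = {1, 2, 4}  B4 = {2, 3, 5}
Tree: B1–B2, B2–B3, B2–B4
The largest bag has 3 vertices, giving width 2; this decomposition certifies tw(G) ≤ 2. On the other hand G contains the 3-clique {1, 2, 4}. A clique must lie in a single bag of any decomposition, so no decomposition can have width below 2. Hence tw(G) = 2 exactly.

2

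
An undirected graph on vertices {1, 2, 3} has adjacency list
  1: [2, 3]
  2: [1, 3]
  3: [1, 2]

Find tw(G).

2

A width-2 tree decomposition is:
Bags: B1 = {1, 2, 3}
Tree: (single bag)
With just one bag of size 3, the width is 3 − 1 = 2, so tw(G) ≤ 2. On the other hand G contains the 3-clique {1, 2, 3}. A clique must lie in a single bag of any decomposition, so no decomposition can have width below 2. Combining the bounds, tw(G) = 2.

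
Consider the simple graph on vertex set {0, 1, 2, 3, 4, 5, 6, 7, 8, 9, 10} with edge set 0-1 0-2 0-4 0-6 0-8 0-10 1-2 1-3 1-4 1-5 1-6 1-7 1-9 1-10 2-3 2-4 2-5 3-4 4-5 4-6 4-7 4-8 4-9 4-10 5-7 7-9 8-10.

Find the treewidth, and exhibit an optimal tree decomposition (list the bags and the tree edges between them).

Treewidth 3.
One optimal decomposition is:
Bags: B1 = {1, 2, 3, 4}  B2 = {1, 2, 4, 5}  B3 = {0, 1, 2, 4}  B4 = {1, 4, 5, 7}  B5 = {0, 1, 4, 10}  B6 = {1, 4, 7, 9}  B7 = {0, 4, 8, 10}  B8 = {0, 1, 4, 6}
Tree: B1–B2, B1–B3, B2–B4, B3–B5, B4–B6, B5–B7, B5–B8

The largest bag has 4 vertices, giving width 3; this decomposition certifies tw(G) ≤ 3. Conversely, {0, 4, 8, 10} is a clique of size 4, and the vertices of any clique must share a bag in every tree decomposition; so some bag has ≥ 4 vertices and tw(G) ≥ 3. Hence tw(G) = 3 exactly.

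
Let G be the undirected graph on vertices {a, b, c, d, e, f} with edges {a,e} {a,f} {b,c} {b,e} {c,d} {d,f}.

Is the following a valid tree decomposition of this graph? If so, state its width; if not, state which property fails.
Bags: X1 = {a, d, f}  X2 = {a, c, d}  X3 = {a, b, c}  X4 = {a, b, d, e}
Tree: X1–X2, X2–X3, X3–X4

A tree decomposition must satisfy three properties: every vertex lies in some bag; for every edge, both endpoints lie together in some bag; and for every vertex, the bags containing it form a connected subtree. Here bags containing vertex d are not connected in the tree, so the decomposition is invalid.

No — bags containing vertex d are not connected in the tree.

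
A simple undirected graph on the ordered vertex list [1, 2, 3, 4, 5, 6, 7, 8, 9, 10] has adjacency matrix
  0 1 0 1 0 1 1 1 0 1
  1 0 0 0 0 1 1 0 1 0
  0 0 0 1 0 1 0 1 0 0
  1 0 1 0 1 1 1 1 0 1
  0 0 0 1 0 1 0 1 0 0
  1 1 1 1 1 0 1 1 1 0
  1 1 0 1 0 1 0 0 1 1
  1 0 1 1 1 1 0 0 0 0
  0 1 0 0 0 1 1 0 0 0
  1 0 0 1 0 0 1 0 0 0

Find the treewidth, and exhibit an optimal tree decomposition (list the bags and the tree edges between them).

Treewidth 3.
One optimal decomposition is:
Bags: B1 = {1, 4, 6, 7}  B2 = {1, 4, 6, 8}  B3 = {1, 4, 7, 10}  B4 = {3, 4, 6, 8}  B5 = {4, 5, 6, 8}  B6 = {1, 2, 6, 7}  B7 = {2, 6, 7, 9}
Tree: B1–B2, B1–B3, B2–B4, B4–B5, B1–B6, B6–B7

Every bag has size at most 4, so the width is 4 − 1 = 3 and tw(G) ≤ 3. On the other hand G contains the 4-clique {1, 4, 7, 10}. A clique must lie in a single bag of any decomposition, so no decomposition can have width below 3. Hence tw(G) = 3 exactly.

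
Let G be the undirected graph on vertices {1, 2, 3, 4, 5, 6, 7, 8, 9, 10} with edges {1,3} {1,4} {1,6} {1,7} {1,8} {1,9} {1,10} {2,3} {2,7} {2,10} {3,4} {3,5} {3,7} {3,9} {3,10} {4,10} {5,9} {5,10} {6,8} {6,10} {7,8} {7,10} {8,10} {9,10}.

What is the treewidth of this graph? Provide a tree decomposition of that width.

Treewidth 3.
Bags: B1 = {1, 3, 7, 10}  B2 = {1, 3, 9, 10}  B3 = {1, 7, 8, 10}  B4 = {2, 3, 7, 10}  B5 = {1, 6, 8, 10}  B6 = {3, 5, 9, 10}  B7 = {1, 3, 4, 10}
Tree: B1–B2, B1–B3, B1–B4, B3–B5, B2–B6, B1–B7

Each bag holds 4 vertices, so the decomposition has width 3, which upper-bounds the treewidth. On the other hand G contains the 4-clique {1, 6, 8, 10}. A clique must lie in a single bag of any decomposition, so no decomposition can have width below 3. Combining the bounds, tw(G) = 3.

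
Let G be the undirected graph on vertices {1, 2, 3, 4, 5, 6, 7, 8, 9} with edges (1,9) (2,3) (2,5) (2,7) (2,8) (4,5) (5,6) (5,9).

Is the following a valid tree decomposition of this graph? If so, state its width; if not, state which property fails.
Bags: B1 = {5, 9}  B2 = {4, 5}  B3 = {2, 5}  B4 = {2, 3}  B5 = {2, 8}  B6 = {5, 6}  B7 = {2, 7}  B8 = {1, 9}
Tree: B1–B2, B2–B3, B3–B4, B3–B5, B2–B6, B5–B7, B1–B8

Yes; width 1.

Vertex coverage: the bags together contain {1, 2, 3, 4, 5, 6, 7, 8, 9}, the full vertex set. Edge coverage: each edge of G has both endpoints in at least one bag. Running intersection: for every vertex, the bags containing it form a connected subtree. All three properties hold, so this is a valid tree decomposition of width max|bag| − 1 = 1, and hence tw(G) ≤ 1.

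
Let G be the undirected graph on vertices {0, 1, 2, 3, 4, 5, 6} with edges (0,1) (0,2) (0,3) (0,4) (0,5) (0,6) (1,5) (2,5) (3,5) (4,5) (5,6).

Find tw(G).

2

A width-2 tree decomposition is:
Bags: B1 = {0, 5, 6}  B2 = {0, 2, 5}  B3 = {0, 1, 5}  B4 = {0, 4, 5}  B5 = {0, 3, 5}
Tree: B1–B2, B2–B3, B1–B4, B3–B5
Every bag has size at most 3, so the width is 3 − 1 = 2 and tw(G) ≤ 2. On the other hand G contains the 3-clique {0, 1, 5}. A clique must lie in a single bag of any decomposition, so no decomposition can have width below 2. The upper and lower bounds meet at 2, so that is the treewidth.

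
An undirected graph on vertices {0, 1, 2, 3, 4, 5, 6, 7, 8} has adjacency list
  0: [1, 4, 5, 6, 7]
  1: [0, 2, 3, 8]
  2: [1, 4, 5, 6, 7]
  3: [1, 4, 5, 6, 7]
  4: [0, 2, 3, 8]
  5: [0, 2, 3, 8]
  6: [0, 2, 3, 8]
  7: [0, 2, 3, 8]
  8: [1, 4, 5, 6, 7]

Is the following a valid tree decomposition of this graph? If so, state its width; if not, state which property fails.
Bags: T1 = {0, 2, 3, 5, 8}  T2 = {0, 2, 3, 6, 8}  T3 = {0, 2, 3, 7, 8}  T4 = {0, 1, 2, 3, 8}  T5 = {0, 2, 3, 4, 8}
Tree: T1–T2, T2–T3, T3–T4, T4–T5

Yes; width 4.

Checking the three conditions: (i) the bags cover all of {0, 1, 2, 3, 4, 5, 6, 7, 8}; (ii) for each edge, some bag contains both endpoints; (iii) the bags containing any fixed vertex form a subtree. All hold, so the decomposition is valid with width 5 − 1 = 4.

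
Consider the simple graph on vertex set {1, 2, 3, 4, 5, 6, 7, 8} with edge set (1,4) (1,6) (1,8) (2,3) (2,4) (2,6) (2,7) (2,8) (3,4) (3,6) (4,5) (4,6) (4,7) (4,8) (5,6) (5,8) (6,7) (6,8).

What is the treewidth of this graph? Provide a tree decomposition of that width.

Every bag has size at most 4, so the width is 4 − 1 = 3 and tw(G) ≤ 3. Conversely, {1, 4, 6, 8} is a clique of size 4, and the vertices of any clique must share a bag in every tree decomposition; so some bag has ≥ 4 vertices and tw(G) ≥ 3. Hence tw(G) = 3 exactly.

Treewidth 3.
One optimal decomposition is:
Bags: B1 = {1, 4, 6, 8}  B2 = {4, 5, 6, 8}  B3 = {2, 4, 6, 8}  B4 = {2, 3, 4, 6}  B5 = {2, 4, 6, 7}
Tree: B1–B2, B2–B3, B3–B4, B4–B5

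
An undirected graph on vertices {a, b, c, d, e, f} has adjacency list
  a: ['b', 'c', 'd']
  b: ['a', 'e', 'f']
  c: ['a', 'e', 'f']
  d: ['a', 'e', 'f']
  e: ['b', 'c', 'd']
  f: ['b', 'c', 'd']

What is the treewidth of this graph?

3

A width-3 tree decomposition is:
Bags: B1 = {b, c, d, f}  B2 = {a, b, c, d}  B3 = {b, c, d, e}
Tree: B1–B2, B2–B3
Each bag holds 4 vertices, so the decomposition has width 3, which upper-bounds the treewidth. For the lower bound: the 4 vertex sets {d,f}, {a,b}, {c}, {e} are disjoint, each induces a connected subgraph, and every pair is joined by at least one edge of G. Contracting each set to a single vertex therefore yields K_{4} as a minor, and since treewidth is minor-monotone, tw(G) ≥ tw(K_{4}) = 3. Therefore the treewidth is 3.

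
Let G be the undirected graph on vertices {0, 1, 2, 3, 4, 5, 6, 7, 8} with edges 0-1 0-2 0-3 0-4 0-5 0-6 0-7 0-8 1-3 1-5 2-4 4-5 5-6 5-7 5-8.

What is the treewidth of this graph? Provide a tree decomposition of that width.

Each bag holds 3 vertices, so the decomposition has width 2, which upper-bounds the treewidth. On the other hand G contains the 3-clique {0, 2, 4}. A clique must lie in a single bag of any decomposition, so no decomposition can have width below 2. Hence tw(G) = 2 exactly.

Treewidth 2.
One optimal decomposition is:
Bags: B1 = {0, 4, 5}  B2 = {0, 1, 5}  B3 = {0, 5, 7}  B4 = {0, 2, 4}  B5 = {0, 5, 8}  B6 = {0, 5, 6}  B7 = {0, 1, 3}
Tree: B1–B2, B1–B3, B1–B4, B3–B5, B5–B6, B2–B7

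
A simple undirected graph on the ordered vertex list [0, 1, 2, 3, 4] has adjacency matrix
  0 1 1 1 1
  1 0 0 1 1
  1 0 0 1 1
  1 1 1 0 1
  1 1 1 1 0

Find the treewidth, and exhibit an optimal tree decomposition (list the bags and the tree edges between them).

The largest bag has 4 vertices, giving width 3; this decomposition certifies tw(G) ≤ 3. Conversely, {0, 1, 3, 4} is a clique of size 4, and the vertices of any clique must share a bag in every tree decomposition; so some bag has ≥ 4 vertices and tw(G) ≥ 3. Hence tw(G) = 3 exactly.

Treewidth 3.
One such decomposition:
Bags: B1 = {0, 2, 3, 4}  B2 = {0, 1, 3, 4}
Tree: B1–B2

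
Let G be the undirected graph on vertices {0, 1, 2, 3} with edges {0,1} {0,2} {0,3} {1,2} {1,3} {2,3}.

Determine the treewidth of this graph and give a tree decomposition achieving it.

A single bag containing all 4 vertices is trivially a valid decomposition of width 3. On the other hand G contains the 4-clique {0, 1, 2, 3}. A clique must lie in a single bag of any decomposition, so no decomposition can have width below 3. Hence tw(G) = 3 exactly.

Treewidth 3.
One optimal decomposition is:
Bags: B1 = {0, 1, 2, 3}
Tree: (single bag)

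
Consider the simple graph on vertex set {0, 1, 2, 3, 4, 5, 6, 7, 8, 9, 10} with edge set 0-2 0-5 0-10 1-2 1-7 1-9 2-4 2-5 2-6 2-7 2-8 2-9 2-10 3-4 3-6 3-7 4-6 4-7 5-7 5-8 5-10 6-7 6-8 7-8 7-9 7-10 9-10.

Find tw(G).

A width-3 tree decomposition is:
Bags: B1 = {2, 5, 7, 10}  B2 = {2, 5, 7, 8}  B3 = {2, 6, 7, 8}  B4 = {2, 7, 9, 10}  B5 = {1, 2, 7, 9}  B6 = {0, 2, 5, 10}  B7 = {2, 4, 6, 7}  B8 = {3, 4, 6, 7}
Tree: B1–B2, B2–B3, B1–B4, B4–B5, B1–B6, B3–B7, B7–B8
The largest bag has 4 vertices, giving width 3; this decomposition certifies tw(G) ≤ 3. For the lower bound, the 4 vertices {0, 2, 5, 10} are pairwise adjacent, and any tree decomposition puts a clique entirely inside one bag — forcing width ≥ 3. The upper and lower bounds meet at 3, so that is the treewidth.

3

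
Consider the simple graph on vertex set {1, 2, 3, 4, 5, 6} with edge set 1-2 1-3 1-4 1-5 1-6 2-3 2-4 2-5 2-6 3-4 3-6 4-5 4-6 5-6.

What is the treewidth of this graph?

A width-4 tree decomposition is:
Bags: B1 = {1, 2, 3, 4, 6}  B2 = {1, 2, 4, 5, 6}
Tree: B1–B2
Every bag has size at most 5, so the width is 5 − 1 = 4 and tw(G) ≤ 4. For the lower bound, the 5 vertices {1, 2, 3, 4, 6} are pairwise adjacent, and any tree decomposition puts a clique entirely inside one bag — forcing width ≥ 4. The upper and lower bounds meet at 4, so that is the treewidth.

4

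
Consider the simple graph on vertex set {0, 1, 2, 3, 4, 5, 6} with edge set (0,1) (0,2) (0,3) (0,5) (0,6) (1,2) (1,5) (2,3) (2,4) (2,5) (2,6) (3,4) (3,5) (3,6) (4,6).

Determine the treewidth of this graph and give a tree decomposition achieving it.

Treewidth 3.
One optimal decomposition is:
Bags: B1 = {0, 2, 3, 6}  B2 = {0, 2, 3, 5}  B3 = {2, 3, 4, 6}  B4 = {0, 1, 2, 5}
Tree: B1–B2, B1–B3, B2–B4

Each bag holds 4 vertices, so the decomposition has width 3, which upper-bounds the treewidth. On the other hand G contains the 4-clique {0, 1, 2, 5}. A clique must lie in a single bag of any decomposition, so no decomposition can have width below 3. Hence tw(G) = 3 exactly.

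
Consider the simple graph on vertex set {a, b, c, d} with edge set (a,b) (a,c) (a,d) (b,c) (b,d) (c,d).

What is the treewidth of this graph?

A width-3 tree decomposition is:
Bags: B1 = {a, b, c, d}
Tree: (single bag)
With just one bag of size 4, the width is 4 − 1 = 3, so tw(G) ≤ 3. For the lower bound, the 4 vertices {a, b, c, d} are pairwise adjacent, and any tree decomposition puts a clique entirely inside one bag — forcing width ≥ 3. Combining the bounds, tw(G) = 3.

3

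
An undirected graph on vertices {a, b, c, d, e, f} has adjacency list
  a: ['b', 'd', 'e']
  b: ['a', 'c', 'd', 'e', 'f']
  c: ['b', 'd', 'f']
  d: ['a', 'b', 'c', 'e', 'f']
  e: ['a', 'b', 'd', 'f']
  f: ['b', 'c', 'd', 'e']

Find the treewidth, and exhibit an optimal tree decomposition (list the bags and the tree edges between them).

Treewidth 3.
Bags: B1 = {b, c, d, f}  B2 = {b, d, e, f}  B3 = {a, b, d, e}
Tree: B1–B2, B2–B3

Each bag holds 4 vertices, so the decomposition has width 3, which upper-bounds the treewidth. Conversely, {a, b, d, e} is a clique of size 4, and the vertices of any clique must share a bag in every tree decomposition; so some bag has ≥ 4 vertices and tw(G) ≥ 3. The upper and lower bounds meet at 3, so that is the treewidth.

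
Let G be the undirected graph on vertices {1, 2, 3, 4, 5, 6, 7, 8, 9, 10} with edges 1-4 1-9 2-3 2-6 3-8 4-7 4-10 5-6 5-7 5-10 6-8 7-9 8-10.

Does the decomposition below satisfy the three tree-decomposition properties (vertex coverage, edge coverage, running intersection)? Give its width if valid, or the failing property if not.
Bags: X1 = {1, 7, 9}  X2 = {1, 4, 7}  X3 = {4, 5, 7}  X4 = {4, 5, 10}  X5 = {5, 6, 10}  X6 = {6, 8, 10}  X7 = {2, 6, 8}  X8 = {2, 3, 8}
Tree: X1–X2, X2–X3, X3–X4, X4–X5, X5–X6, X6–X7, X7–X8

Checking the three conditions: (i) the bags cover all of {1, 2, 3, 4, 5, 6, 7, 8, 9, 10}; (ii) for each edge, some bag contains both endpoints; (iii) the bags containing any fixed vertex form a subtree. All hold, so the decomposition is valid with width 3 − 1 = 2.

Yes; width 2.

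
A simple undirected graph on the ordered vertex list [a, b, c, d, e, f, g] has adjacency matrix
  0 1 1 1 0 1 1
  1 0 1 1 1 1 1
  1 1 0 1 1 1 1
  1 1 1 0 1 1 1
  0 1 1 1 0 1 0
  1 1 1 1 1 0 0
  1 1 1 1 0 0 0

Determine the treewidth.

4

A width-4 tree decomposition is:
Bags: B1 = {a, b, c, d, g}  B2 = {a, b, c, d, f}  B3 = {b, c, d, e, f}
Tree: B1–B2, B2–B3
The largest bag has 5 vertices, giving width 4; this decomposition certifies tw(G) ≤ 4. For the lower bound, the 5 vertices {a, b, c, d, g} are pairwise adjacent, and any tree decomposition puts a clique entirely inside one bag — forcing width ≥ 4. Combining the bounds, tw(G) = 4.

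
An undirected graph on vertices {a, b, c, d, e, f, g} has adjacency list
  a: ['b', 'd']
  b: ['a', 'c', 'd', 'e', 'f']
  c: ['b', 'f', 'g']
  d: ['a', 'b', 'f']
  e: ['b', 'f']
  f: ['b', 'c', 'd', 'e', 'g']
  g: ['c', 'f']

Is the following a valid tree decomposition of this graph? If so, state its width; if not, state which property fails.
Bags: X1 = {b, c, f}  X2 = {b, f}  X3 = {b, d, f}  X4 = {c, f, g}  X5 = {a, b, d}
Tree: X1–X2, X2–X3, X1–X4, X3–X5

A tree decomposition must satisfy three properties: every vertex lies in some bag; for every edge, both endpoints lie together in some bag; and for every vertex, the bags containing it form a connected subtree. Here vertex e appears in no bag, so the decomposition is invalid.

No — vertex e appears in no bag.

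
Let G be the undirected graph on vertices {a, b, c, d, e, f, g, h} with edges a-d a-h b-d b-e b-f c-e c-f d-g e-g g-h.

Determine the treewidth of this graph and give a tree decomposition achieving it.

Treewidth 2.
One such decomposition:
Bags: B1 = {b, c, f}  B2 = {b, c, e}  B3 = {b, d, e}  B4 = {d, e, g}  B5 = {a, d, g}  B6 = {a, g, h}
Tree: B1–B2, B2–B3, B3–B4, B4–B5, B5–B6

Each bag holds 3 vertices, so the decomposition has width 2, which upper-bounds the treewidth. Since f–c–e–b–f is a cycle in G, G is not acyclic. Forests are exactly the graphs of treewidth ≤ 1, so tw(G) ≥ 2. Hence tw(G) = 2 exactly.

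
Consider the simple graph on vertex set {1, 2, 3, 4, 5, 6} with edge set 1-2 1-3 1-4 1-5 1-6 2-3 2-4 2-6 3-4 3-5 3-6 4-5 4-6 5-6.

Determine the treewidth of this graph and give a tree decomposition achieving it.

Each bag holds 5 vertices, so the decomposition has width 4, which upper-bounds the treewidth. Conversely, {1, 2, 3, 4, 6} is a clique of size 5, and the vertices of any clique must share a bag in every tree decomposition; so some bag has ≥ 5 vertices and tw(G) ≥ 4. The upper and lower bounds meet at 4, so that is the treewidth.

Treewidth 4.
Bags: B1 = {1, 3, 4, 5, 6}  B2 = {1, 2, 3, 4, 6}
Tree: B1–B2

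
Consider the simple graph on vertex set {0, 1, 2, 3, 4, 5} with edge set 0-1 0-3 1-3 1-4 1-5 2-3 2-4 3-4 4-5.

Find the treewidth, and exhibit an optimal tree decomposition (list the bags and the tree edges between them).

Treewidth 2.
One such decomposition:
Bags: B1 = {1, 3, 4}  B2 = {0, 1, 3}  B3 = {1, 4, 5}  B4 = {2, 3, 4}
Tree: B1–B2, B1–B3, B1–B4

The largest bag has 3 vertices, giving width 2; this decomposition certifies tw(G) ≤ 2. On the other hand G contains the 3-clique {0, 1, 3}. A clique must lie in a single bag of any decomposition, so no decomposition can have width below 2. Therefore the treewidth is 2.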